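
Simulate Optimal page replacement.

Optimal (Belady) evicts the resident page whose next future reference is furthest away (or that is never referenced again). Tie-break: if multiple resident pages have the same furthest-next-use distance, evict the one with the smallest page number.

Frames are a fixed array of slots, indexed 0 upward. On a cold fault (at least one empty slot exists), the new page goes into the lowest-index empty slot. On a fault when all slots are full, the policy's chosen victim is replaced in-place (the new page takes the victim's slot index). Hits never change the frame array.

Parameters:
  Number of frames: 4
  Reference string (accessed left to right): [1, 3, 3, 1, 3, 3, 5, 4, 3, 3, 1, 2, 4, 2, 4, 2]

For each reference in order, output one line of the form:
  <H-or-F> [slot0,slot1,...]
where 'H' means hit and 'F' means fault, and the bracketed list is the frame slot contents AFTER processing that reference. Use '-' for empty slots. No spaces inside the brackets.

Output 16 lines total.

F [1,-,-,-]
F [1,3,-,-]
H [1,3,-,-]
H [1,3,-,-]
H [1,3,-,-]
H [1,3,-,-]
F [1,3,5,-]
F [1,3,5,4]
H [1,3,5,4]
H [1,3,5,4]
H [1,3,5,4]
F [2,3,5,4]
H [2,3,5,4]
H [2,3,5,4]
H [2,3,5,4]
H [2,3,5,4]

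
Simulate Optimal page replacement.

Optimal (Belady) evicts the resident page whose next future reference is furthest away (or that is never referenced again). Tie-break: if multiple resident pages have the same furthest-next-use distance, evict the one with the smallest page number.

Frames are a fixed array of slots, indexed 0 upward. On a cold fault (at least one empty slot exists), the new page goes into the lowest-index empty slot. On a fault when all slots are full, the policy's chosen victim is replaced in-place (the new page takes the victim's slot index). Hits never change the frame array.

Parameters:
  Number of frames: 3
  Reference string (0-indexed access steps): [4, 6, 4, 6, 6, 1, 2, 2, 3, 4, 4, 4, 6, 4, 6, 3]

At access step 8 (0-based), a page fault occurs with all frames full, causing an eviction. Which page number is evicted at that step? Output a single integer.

Answer: 2

Derivation:
Step 0: ref 4 -> FAULT, frames=[4,-,-]
Step 1: ref 6 -> FAULT, frames=[4,6,-]
Step 2: ref 4 -> HIT, frames=[4,6,-]
Step 3: ref 6 -> HIT, frames=[4,6,-]
Step 4: ref 6 -> HIT, frames=[4,6,-]
Step 5: ref 1 -> FAULT, frames=[4,6,1]
Step 6: ref 2 -> FAULT, evict 1, frames=[4,6,2]
Step 7: ref 2 -> HIT, frames=[4,6,2]
Step 8: ref 3 -> FAULT, evict 2, frames=[4,6,3]
At step 8: evicted page 2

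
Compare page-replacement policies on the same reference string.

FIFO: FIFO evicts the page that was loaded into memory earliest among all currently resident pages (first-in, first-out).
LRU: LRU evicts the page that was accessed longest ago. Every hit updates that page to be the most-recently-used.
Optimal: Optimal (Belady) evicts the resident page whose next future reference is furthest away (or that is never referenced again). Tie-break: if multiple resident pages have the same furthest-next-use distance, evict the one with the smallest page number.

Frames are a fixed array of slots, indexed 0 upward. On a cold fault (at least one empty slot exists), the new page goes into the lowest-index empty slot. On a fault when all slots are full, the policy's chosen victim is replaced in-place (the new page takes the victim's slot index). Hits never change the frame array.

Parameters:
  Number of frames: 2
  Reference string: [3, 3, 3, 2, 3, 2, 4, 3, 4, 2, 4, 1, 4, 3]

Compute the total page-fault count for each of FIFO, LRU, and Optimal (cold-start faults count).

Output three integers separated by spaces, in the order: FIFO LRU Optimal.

Answer: 8 7 6

Derivation:
--- FIFO ---
  step 0: ref 3 -> FAULT, frames=[3,-] (faults so far: 1)
  step 1: ref 3 -> HIT, frames=[3,-] (faults so far: 1)
  step 2: ref 3 -> HIT, frames=[3,-] (faults so far: 1)
  step 3: ref 2 -> FAULT, frames=[3,2] (faults so far: 2)
  step 4: ref 3 -> HIT, frames=[3,2] (faults so far: 2)
  step 5: ref 2 -> HIT, frames=[3,2] (faults so far: 2)
  step 6: ref 4 -> FAULT, evict 3, frames=[4,2] (faults so far: 3)
  step 7: ref 3 -> FAULT, evict 2, frames=[4,3] (faults so far: 4)
  step 8: ref 4 -> HIT, frames=[4,3] (faults so far: 4)
  step 9: ref 2 -> FAULT, evict 4, frames=[2,3] (faults so far: 5)
  step 10: ref 4 -> FAULT, evict 3, frames=[2,4] (faults so far: 6)
  step 11: ref 1 -> FAULT, evict 2, frames=[1,4] (faults so far: 7)
  step 12: ref 4 -> HIT, frames=[1,4] (faults so far: 7)
  step 13: ref 3 -> FAULT, evict 4, frames=[1,3] (faults so far: 8)
  FIFO total faults: 8
--- LRU ---
  step 0: ref 3 -> FAULT, frames=[3,-] (faults so far: 1)
  step 1: ref 3 -> HIT, frames=[3,-] (faults so far: 1)
  step 2: ref 3 -> HIT, frames=[3,-] (faults so far: 1)
  step 3: ref 2 -> FAULT, frames=[3,2] (faults so far: 2)
  step 4: ref 3 -> HIT, frames=[3,2] (faults so far: 2)
  step 5: ref 2 -> HIT, frames=[3,2] (faults so far: 2)
  step 6: ref 4 -> FAULT, evict 3, frames=[4,2] (faults so far: 3)
  step 7: ref 3 -> FAULT, evict 2, frames=[4,3] (faults so far: 4)
  step 8: ref 4 -> HIT, frames=[4,3] (faults so far: 4)
  step 9: ref 2 -> FAULT, evict 3, frames=[4,2] (faults so far: 5)
  step 10: ref 4 -> HIT, frames=[4,2] (faults so far: 5)
  step 11: ref 1 -> FAULT, evict 2, frames=[4,1] (faults so far: 6)
  step 12: ref 4 -> HIT, frames=[4,1] (faults so far: 6)
  step 13: ref 3 -> FAULT, evict 1, frames=[4,3] (faults so far: 7)
  LRU total faults: 7
--- Optimal ---
  step 0: ref 3 -> FAULT, frames=[3,-] (faults so far: 1)
  step 1: ref 3 -> HIT, frames=[3,-] (faults so far: 1)
  step 2: ref 3 -> HIT, frames=[3,-] (faults so far: 1)
  step 3: ref 2 -> FAULT, frames=[3,2] (faults so far: 2)
  step 4: ref 3 -> HIT, frames=[3,2] (faults so far: 2)
  step 5: ref 2 -> HIT, frames=[3,2] (faults so far: 2)
  step 6: ref 4 -> FAULT, evict 2, frames=[3,4] (faults so far: 3)
  step 7: ref 3 -> HIT, frames=[3,4] (faults so far: 3)
  step 8: ref 4 -> HIT, frames=[3,4] (faults so far: 3)
  step 9: ref 2 -> FAULT, evict 3, frames=[2,4] (faults so far: 4)
  step 10: ref 4 -> HIT, frames=[2,4] (faults so far: 4)
  step 11: ref 1 -> FAULT, evict 2, frames=[1,4] (faults so far: 5)
  step 12: ref 4 -> HIT, frames=[1,4] (faults so far: 5)
  step 13: ref 3 -> FAULT, evict 1, frames=[3,4] (faults so far: 6)
  Optimal total faults: 6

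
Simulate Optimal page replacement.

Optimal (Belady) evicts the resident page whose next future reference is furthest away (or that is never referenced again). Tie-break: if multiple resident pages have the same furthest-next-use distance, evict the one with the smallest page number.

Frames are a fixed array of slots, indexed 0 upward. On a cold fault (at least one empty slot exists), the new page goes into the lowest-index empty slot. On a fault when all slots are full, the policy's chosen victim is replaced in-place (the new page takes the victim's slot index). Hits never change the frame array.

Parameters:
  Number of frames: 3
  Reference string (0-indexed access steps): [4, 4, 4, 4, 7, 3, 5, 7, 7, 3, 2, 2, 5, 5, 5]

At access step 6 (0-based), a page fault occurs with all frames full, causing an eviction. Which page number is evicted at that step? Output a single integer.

Answer: 4

Derivation:
Step 0: ref 4 -> FAULT, frames=[4,-,-]
Step 1: ref 4 -> HIT, frames=[4,-,-]
Step 2: ref 4 -> HIT, frames=[4,-,-]
Step 3: ref 4 -> HIT, frames=[4,-,-]
Step 4: ref 7 -> FAULT, frames=[4,7,-]
Step 5: ref 3 -> FAULT, frames=[4,7,3]
Step 6: ref 5 -> FAULT, evict 4, frames=[5,7,3]
At step 6: evicted page 4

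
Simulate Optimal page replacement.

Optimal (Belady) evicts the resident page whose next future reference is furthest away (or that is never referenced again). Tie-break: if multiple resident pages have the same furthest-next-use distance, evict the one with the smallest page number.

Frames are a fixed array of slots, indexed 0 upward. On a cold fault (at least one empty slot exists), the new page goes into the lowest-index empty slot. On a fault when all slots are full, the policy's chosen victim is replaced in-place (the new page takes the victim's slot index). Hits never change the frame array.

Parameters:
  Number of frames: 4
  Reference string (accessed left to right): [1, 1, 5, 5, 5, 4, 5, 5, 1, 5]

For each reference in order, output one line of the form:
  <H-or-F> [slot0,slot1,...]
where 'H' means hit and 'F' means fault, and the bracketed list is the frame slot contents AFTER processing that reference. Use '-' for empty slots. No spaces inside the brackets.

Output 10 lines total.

F [1,-,-,-]
H [1,-,-,-]
F [1,5,-,-]
H [1,5,-,-]
H [1,5,-,-]
F [1,5,4,-]
H [1,5,4,-]
H [1,5,4,-]
H [1,5,4,-]
H [1,5,4,-]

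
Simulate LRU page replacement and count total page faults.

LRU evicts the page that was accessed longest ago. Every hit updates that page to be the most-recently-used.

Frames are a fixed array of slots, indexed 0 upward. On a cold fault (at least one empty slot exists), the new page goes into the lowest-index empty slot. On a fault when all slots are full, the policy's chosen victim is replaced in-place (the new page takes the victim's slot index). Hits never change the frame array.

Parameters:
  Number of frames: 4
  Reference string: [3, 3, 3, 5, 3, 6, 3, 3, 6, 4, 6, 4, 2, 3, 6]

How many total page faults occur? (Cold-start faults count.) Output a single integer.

Step 0: ref 3 → FAULT, frames=[3,-,-,-]
Step 1: ref 3 → HIT, frames=[3,-,-,-]
Step 2: ref 3 → HIT, frames=[3,-,-,-]
Step 3: ref 5 → FAULT, frames=[3,5,-,-]
Step 4: ref 3 → HIT, frames=[3,5,-,-]
Step 5: ref 6 → FAULT, frames=[3,5,6,-]
Step 6: ref 3 → HIT, frames=[3,5,6,-]
Step 7: ref 3 → HIT, frames=[3,5,6,-]
Step 8: ref 6 → HIT, frames=[3,5,6,-]
Step 9: ref 4 → FAULT, frames=[3,5,6,4]
Step 10: ref 6 → HIT, frames=[3,5,6,4]
Step 11: ref 4 → HIT, frames=[3,5,6,4]
Step 12: ref 2 → FAULT (evict 5), frames=[3,2,6,4]
Step 13: ref 3 → HIT, frames=[3,2,6,4]
Step 14: ref 6 → HIT, frames=[3,2,6,4]
Total faults: 5

Answer: 5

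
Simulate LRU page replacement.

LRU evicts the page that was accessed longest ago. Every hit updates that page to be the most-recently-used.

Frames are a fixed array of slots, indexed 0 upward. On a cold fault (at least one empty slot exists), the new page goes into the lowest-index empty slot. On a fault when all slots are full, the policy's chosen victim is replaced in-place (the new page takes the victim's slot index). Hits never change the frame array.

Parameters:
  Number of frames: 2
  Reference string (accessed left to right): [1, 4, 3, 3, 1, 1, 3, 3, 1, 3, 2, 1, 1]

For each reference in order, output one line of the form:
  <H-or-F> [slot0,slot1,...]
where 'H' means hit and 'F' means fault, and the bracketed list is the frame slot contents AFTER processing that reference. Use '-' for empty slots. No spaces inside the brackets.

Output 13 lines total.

F [1,-]
F [1,4]
F [3,4]
H [3,4]
F [3,1]
H [3,1]
H [3,1]
H [3,1]
H [3,1]
H [3,1]
F [3,2]
F [1,2]
H [1,2]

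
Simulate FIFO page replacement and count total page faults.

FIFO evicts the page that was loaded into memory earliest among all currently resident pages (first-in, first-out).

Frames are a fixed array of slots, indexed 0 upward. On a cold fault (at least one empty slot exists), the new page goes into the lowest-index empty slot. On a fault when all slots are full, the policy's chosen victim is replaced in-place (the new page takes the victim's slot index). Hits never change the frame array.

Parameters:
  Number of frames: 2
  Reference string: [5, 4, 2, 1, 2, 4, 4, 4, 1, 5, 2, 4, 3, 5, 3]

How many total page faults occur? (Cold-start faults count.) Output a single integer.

Step 0: ref 5 → FAULT, frames=[5,-]
Step 1: ref 4 → FAULT, frames=[5,4]
Step 2: ref 2 → FAULT (evict 5), frames=[2,4]
Step 3: ref 1 → FAULT (evict 4), frames=[2,1]
Step 4: ref 2 → HIT, frames=[2,1]
Step 5: ref 4 → FAULT (evict 2), frames=[4,1]
Step 6: ref 4 → HIT, frames=[4,1]
Step 7: ref 4 → HIT, frames=[4,1]
Step 8: ref 1 → HIT, frames=[4,1]
Step 9: ref 5 → FAULT (evict 1), frames=[4,5]
Step 10: ref 2 → FAULT (evict 4), frames=[2,5]
Step 11: ref 4 → FAULT (evict 5), frames=[2,4]
Step 12: ref 3 → FAULT (evict 2), frames=[3,4]
Step 13: ref 5 → FAULT (evict 4), frames=[3,5]
Step 14: ref 3 → HIT, frames=[3,5]
Total faults: 10

Answer: 10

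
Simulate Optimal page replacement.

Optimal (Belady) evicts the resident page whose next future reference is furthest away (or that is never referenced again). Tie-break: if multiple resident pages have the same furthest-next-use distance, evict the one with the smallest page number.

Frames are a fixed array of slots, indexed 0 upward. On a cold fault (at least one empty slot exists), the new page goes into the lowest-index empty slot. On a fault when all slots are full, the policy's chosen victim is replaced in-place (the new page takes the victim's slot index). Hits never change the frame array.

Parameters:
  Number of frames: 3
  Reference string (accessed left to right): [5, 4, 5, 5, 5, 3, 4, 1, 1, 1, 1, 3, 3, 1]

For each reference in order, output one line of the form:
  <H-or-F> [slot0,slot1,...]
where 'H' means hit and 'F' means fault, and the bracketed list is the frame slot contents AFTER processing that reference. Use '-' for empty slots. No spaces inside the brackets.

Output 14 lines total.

F [5,-,-]
F [5,4,-]
H [5,4,-]
H [5,4,-]
H [5,4,-]
F [5,4,3]
H [5,4,3]
F [5,1,3]
H [5,1,3]
H [5,1,3]
H [5,1,3]
H [5,1,3]
H [5,1,3]
H [5,1,3]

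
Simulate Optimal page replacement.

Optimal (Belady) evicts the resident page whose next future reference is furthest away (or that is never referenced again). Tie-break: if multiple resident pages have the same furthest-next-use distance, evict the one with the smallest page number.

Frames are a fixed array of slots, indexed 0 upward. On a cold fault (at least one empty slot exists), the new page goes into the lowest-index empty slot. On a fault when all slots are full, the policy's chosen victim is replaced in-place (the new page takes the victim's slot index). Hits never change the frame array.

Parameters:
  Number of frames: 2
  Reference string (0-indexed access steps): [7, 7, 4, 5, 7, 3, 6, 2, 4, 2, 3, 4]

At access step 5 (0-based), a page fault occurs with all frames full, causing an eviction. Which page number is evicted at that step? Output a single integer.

Answer: 5

Derivation:
Step 0: ref 7 -> FAULT, frames=[7,-]
Step 1: ref 7 -> HIT, frames=[7,-]
Step 2: ref 4 -> FAULT, frames=[7,4]
Step 3: ref 5 -> FAULT, evict 4, frames=[7,5]
Step 4: ref 7 -> HIT, frames=[7,5]
Step 5: ref 3 -> FAULT, evict 5, frames=[7,3]
At step 5: evicted page 5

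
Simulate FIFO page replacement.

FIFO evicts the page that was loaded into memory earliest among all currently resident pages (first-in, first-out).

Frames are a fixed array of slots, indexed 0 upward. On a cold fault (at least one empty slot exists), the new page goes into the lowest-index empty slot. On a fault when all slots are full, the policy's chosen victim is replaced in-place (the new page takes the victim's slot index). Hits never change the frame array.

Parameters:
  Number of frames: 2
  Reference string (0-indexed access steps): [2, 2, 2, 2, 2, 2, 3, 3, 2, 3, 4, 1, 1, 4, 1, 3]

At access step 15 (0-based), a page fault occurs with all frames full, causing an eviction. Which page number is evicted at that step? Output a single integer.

Answer: 4

Derivation:
Step 0: ref 2 -> FAULT, frames=[2,-]
Step 1: ref 2 -> HIT, frames=[2,-]
Step 2: ref 2 -> HIT, frames=[2,-]
Step 3: ref 2 -> HIT, frames=[2,-]
Step 4: ref 2 -> HIT, frames=[2,-]
Step 5: ref 2 -> HIT, frames=[2,-]
Step 6: ref 3 -> FAULT, frames=[2,3]
Step 7: ref 3 -> HIT, frames=[2,3]
Step 8: ref 2 -> HIT, frames=[2,3]
Step 9: ref 3 -> HIT, frames=[2,3]
Step 10: ref 4 -> FAULT, evict 2, frames=[4,3]
Step 11: ref 1 -> FAULT, evict 3, frames=[4,1]
Step 12: ref 1 -> HIT, frames=[4,1]
Step 13: ref 4 -> HIT, frames=[4,1]
Step 14: ref 1 -> HIT, frames=[4,1]
Step 15: ref 3 -> FAULT, evict 4, frames=[3,1]
At step 15: evicted page 4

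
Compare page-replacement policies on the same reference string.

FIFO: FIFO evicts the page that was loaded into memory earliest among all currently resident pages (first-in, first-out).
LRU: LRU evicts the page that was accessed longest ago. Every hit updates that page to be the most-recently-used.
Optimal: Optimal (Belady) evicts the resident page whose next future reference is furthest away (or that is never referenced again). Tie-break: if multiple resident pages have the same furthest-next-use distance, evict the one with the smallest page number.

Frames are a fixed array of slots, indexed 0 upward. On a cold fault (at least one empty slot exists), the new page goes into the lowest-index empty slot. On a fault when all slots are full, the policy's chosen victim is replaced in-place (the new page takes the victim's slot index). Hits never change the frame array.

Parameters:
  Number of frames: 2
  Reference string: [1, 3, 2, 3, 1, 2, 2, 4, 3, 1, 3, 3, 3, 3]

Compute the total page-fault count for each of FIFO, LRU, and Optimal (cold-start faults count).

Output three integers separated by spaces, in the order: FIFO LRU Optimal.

--- FIFO ---
  step 0: ref 1 -> FAULT, frames=[1,-] (faults so far: 1)
  step 1: ref 3 -> FAULT, frames=[1,3] (faults so far: 2)
  step 2: ref 2 -> FAULT, evict 1, frames=[2,3] (faults so far: 3)
  step 3: ref 3 -> HIT, frames=[2,3] (faults so far: 3)
  step 4: ref 1 -> FAULT, evict 3, frames=[2,1] (faults so far: 4)
  step 5: ref 2 -> HIT, frames=[2,1] (faults so far: 4)
  step 6: ref 2 -> HIT, frames=[2,1] (faults so far: 4)
  step 7: ref 4 -> FAULT, evict 2, frames=[4,1] (faults so far: 5)
  step 8: ref 3 -> FAULT, evict 1, frames=[4,3] (faults so far: 6)
  step 9: ref 1 -> FAULT, evict 4, frames=[1,3] (faults so far: 7)
  step 10: ref 3 -> HIT, frames=[1,3] (faults so far: 7)
  step 11: ref 3 -> HIT, frames=[1,3] (faults so far: 7)
  step 12: ref 3 -> HIT, frames=[1,3] (faults so far: 7)
  step 13: ref 3 -> HIT, frames=[1,3] (faults so far: 7)
  FIFO total faults: 7
--- LRU ---
  step 0: ref 1 -> FAULT, frames=[1,-] (faults so far: 1)
  step 1: ref 3 -> FAULT, frames=[1,3] (faults so far: 2)
  step 2: ref 2 -> FAULT, evict 1, frames=[2,3] (faults so far: 3)
  step 3: ref 3 -> HIT, frames=[2,3] (faults so far: 3)
  step 4: ref 1 -> FAULT, evict 2, frames=[1,3] (faults so far: 4)
  step 5: ref 2 -> FAULT, evict 3, frames=[1,2] (faults so far: 5)
  step 6: ref 2 -> HIT, frames=[1,2] (faults so far: 5)
  step 7: ref 4 -> FAULT, evict 1, frames=[4,2] (faults so far: 6)
  step 8: ref 3 -> FAULT, evict 2, frames=[4,3] (faults so far: 7)
  step 9: ref 1 -> FAULT, evict 4, frames=[1,3] (faults so far: 8)
  step 10: ref 3 -> HIT, frames=[1,3] (faults so far: 8)
  step 11: ref 3 -> HIT, frames=[1,3] (faults so far: 8)
  step 12: ref 3 -> HIT, frames=[1,3] (faults so far: 8)
  step 13: ref 3 -> HIT, frames=[1,3] (faults so far: 8)
  LRU total faults: 8
--- Optimal ---
  step 0: ref 1 -> FAULT, frames=[1,-] (faults so far: 1)
  step 1: ref 3 -> FAULT, frames=[1,3] (faults so far: 2)
  step 2: ref 2 -> FAULT, evict 1, frames=[2,3] (faults so far: 3)
  step 3: ref 3 -> HIT, frames=[2,3] (faults so far: 3)
  step 4: ref 1 -> FAULT, evict 3, frames=[2,1] (faults so far: 4)
  step 5: ref 2 -> HIT, frames=[2,1] (faults so far: 4)
  step 6: ref 2 -> HIT, frames=[2,1] (faults so far: 4)
  step 7: ref 4 -> FAULT, evict 2, frames=[4,1] (faults so far: 5)
  step 8: ref 3 -> FAULT, evict 4, frames=[3,1] (faults so far: 6)
  step 9: ref 1 -> HIT, frames=[3,1] (faults so far: 6)
  step 10: ref 3 -> HIT, frames=[3,1] (faults so far: 6)
  step 11: ref 3 -> HIT, frames=[3,1] (faults so far: 6)
  step 12: ref 3 -> HIT, frames=[3,1] (faults so far: 6)
  step 13: ref 3 -> HIT, frames=[3,1] (faults so far: 6)
  Optimal total faults: 6

Answer: 7 8 6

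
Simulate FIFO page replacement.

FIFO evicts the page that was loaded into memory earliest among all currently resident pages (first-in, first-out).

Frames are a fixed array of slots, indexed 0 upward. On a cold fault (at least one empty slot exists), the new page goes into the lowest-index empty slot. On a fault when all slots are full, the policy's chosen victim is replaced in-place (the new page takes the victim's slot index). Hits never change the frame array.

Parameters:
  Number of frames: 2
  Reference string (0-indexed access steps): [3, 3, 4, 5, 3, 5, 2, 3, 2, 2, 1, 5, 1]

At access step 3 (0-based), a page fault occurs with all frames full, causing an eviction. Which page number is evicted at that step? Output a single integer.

Answer: 3

Derivation:
Step 0: ref 3 -> FAULT, frames=[3,-]
Step 1: ref 3 -> HIT, frames=[3,-]
Step 2: ref 4 -> FAULT, frames=[3,4]
Step 3: ref 5 -> FAULT, evict 3, frames=[5,4]
At step 3: evicted page 3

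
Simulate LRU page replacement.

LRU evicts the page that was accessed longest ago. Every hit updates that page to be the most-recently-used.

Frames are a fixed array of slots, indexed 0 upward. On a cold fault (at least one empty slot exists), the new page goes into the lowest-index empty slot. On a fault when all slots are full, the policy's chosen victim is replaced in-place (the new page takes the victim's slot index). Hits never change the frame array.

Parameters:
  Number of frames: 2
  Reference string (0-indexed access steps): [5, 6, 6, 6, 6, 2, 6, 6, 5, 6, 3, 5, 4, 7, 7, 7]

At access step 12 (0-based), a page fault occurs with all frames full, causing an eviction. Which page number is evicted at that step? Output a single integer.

Answer: 3

Derivation:
Step 0: ref 5 -> FAULT, frames=[5,-]
Step 1: ref 6 -> FAULT, frames=[5,6]
Step 2: ref 6 -> HIT, frames=[5,6]
Step 3: ref 6 -> HIT, frames=[5,6]
Step 4: ref 6 -> HIT, frames=[5,6]
Step 5: ref 2 -> FAULT, evict 5, frames=[2,6]
Step 6: ref 6 -> HIT, frames=[2,6]
Step 7: ref 6 -> HIT, frames=[2,6]
Step 8: ref 5 -> FAULT, evict 2, frames=[5,6]
Step 9: ref 6 -> HIT, frames=[5,6]
Step 10: ref 3 -> FAULT, evict 5, frames=[3,6]
Step 11: ref 5 -> FAULT, evict 6, frames=[3,5]
Step 12: ref 4 -> FAULT, evict 3, frames=[4,5]
At step 12: evicted page 3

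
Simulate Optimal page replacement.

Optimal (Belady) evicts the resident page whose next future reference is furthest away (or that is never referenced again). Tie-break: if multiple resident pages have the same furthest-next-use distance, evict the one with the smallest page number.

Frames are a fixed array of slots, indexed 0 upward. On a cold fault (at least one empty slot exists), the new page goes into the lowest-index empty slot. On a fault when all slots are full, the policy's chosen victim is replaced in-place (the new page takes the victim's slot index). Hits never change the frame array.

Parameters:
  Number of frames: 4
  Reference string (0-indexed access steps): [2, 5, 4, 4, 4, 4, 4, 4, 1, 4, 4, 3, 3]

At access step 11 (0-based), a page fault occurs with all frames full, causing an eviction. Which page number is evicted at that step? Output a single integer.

Answer: 1

Derivation:
Step 0: ref 2 -> FAULT, frames=[2,-,-,-]
Step 1: ref 5 -> FAULT, frames=[2,5,-,-]
Step 2: ref 4 -> FAULT, frames=[2,5,4,-]
Step 3: ref 4 -> HIT, frames=[2,5,4,-]
Step 4: ref 4 -> HIT, frames=[2,5,4,-]
Step 5: ref 4 -> HIT, frames=[2,5,4,-]
Step 6: ref 4 -> HIT, frames=[2,5,4,-]
Step 7: ref 4 -> HIT, frames=[2,5,4,-]
Step 8: ref 1 -> FAULT, frames=[2,5,4,1]
Step 9: ref 4 -> HIT, frames=[2,5,4,1]
Step 10: ref 4 -> HIT, frames=[2,5,4,1]
Step 11: ref 3 -> FAULT, evict 1, frames=[2,5,4,3]
At step 11: evicted page 1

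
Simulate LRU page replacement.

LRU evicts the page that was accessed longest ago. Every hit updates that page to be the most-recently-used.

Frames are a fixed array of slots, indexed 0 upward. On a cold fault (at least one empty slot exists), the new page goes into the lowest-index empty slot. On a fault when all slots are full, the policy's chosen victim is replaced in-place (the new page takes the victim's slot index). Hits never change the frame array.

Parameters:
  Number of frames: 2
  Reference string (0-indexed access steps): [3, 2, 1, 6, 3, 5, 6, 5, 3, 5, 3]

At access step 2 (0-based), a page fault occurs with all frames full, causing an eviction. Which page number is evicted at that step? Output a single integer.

Answer: 3

Derivation:
Step 0: ref 3 -> FAULT, frames=[3,-]
Step 1: ref 2 -> FAULT, frames=[3,2]
Step 2: ref 1 -> FAULT, evict 3, frames=[1,2]
At step 2: evicted page 3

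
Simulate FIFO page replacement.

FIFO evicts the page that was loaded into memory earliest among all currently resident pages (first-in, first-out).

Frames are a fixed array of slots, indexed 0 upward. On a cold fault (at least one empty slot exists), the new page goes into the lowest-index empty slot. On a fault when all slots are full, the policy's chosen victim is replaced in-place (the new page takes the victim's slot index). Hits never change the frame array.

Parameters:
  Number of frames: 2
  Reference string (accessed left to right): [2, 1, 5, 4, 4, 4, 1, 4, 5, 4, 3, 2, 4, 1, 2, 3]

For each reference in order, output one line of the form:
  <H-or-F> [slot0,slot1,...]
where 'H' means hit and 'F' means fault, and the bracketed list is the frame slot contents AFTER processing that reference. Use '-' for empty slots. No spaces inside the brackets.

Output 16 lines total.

F [2,-]
F [2,1]
F [5,1]
F [5,4]
H [5,4]
H [5,4]
F [1,4]
H [1,4]
F [1,5]
F [4,5]
F [4,3]
F [2,3]
F [2,4]
F [1,4]
F [1,2]
F [3,2]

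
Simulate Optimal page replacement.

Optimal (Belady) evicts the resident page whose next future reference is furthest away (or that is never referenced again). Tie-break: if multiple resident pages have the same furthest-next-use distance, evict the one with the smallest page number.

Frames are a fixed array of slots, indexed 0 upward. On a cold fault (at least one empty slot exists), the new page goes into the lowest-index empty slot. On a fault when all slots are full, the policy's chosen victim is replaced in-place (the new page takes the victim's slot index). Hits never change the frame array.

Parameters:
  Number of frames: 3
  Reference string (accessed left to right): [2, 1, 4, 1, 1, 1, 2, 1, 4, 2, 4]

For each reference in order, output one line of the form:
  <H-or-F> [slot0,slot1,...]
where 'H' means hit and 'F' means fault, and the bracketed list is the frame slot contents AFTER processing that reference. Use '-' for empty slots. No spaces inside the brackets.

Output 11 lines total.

F [2,-,-]
F [2,1,-]
F [2,1,4]
H [2,1,4]
H [2,1,4]
H [2,1,4]
H [2,1,4]
H [2,1,4]
H [2,1,4]
H [2,1,4]
H [2,1,4]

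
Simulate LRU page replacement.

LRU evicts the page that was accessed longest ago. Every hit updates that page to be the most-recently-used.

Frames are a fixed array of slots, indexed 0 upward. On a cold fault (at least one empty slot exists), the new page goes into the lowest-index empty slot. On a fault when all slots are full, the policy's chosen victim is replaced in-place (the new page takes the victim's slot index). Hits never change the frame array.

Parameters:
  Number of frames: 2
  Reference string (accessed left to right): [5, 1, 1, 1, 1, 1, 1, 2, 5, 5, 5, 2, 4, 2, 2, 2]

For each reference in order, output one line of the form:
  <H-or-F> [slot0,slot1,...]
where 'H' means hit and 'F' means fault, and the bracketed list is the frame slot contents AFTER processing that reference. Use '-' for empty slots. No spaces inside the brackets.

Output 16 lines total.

F [5,-]
F [5,1]
H [5,1]
H [5,1]
H [5,1]
H [5,1]
H [5,1]
F [2,1]
F [2,5]
H [2,5]
H [2,5]
H [2,5]
F [2,4]
H [2,4]
H [2,4]
H [2,4]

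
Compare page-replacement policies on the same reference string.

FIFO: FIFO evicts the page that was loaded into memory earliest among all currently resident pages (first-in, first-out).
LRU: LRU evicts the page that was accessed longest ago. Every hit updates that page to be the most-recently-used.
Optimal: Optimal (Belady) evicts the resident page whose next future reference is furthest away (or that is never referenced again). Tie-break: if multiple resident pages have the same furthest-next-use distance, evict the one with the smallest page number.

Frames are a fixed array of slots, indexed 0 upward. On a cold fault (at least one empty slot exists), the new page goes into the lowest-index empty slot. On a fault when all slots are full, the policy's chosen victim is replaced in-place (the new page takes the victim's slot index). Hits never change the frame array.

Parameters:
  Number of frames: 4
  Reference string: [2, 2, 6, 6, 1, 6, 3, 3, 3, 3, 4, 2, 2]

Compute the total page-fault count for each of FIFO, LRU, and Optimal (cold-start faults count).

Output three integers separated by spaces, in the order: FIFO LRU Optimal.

Answer: 6 6 5

Derivation:
--- FIFO ---
  step 0: ref 2 -> FAULT, frames=[2,-,-,-] (faults so far: 1)
  step 1: ref 2 -> HIT, frames=[2,-,-,-] (faults so far: 1)
  step 2: ref 6 -> FAULT, frames=[2,6,-,-] (faults so far: 2)
  step 3: ref 6 -> HIT, frames=[2,6,-,-] (faults so far: 2)
  step 4: ref 1 -> FAULT, frames=[2,6,1,-] (faults so far: 3)
  step 5: ref 6 -> HIT, frames=[2,6,1,-] (faults so far: 3)
  step 6: ref 3 -> FAULT, frames=[2,6,1,3] (faults so far: 4)
  step 7: ref 3 -> HIT, frames=[2,6,1,3] (faults so far: 4)
  step 8: ref 3 -> HIT, frames=[2,6,1,3] (faults so far: 4)
  step 9: ref 3 -> HIT, frames=[2,6,1,3] (faults so far: 4)
  step 10: ref 4 -> FAULT, evict 2, frames=[4,6,1,3] (faults so far: 5)
  step 11: ref 2 -> FAULT, evict 6, frames=[4,2,1,3] (faults so far: 6)
  step 12: ref 2 -> HIT, frames=[4,2,1,3] (faults so far: 6)
  FIFO total faults: 6
--- LRU ---
  step 0: ref 2 -> FAULT, frames=[2,-,-,-] (faults so far: 1)
  step 1: ref 2 -> HIT, frames=[2,-,-,-] (faults so far: 1)
  step 2: ref 6 -> FAULT, frames=[2,6,-,-] (faults so far: 2)
  step 3: ref 6 -> HIT, frames=[2,6,-,-] (faults so far: 2)
  step 4: ref 1 -> FAULT, frames=[2,6,1,-] (faults so far: 3)
  step 5: ref 6 -> HIT, frames=[2,6,1,-] (faults so far: 3)
  step 6: ref 3 -> FAULT, frames=[2,6,1,3] (faults so far: 4)
  step 7: ref 3 -> HIT, frames=[2,6,1,3] (faults so far: 4)
  step 8: ref 3 -> HIT, frames=[2,6,1,3] (faults so far: 4)
  step 9: ref 3 -> HIT, frames=[2,6,1,3] (faults so far: 4)
  step 10: ref 4 -> FAULT, evict 2, frames=[4,6,1,3] (faults so far: 5)
  step 11: ref 2 -> FAULT, evict 1, frames=[4,6,2,3] (faults so far: 6)
  step 12: ref 2 -> HIT, frames=[4,6,2,3] (faults so far: 6)
  LRU total faults: 6
--- Optimal ---
  step 0: ref 2 -> FAULT, frames=[2,-,-,-] (faults so far: 1)
  step 1: ref 2 -> HIT, frames=[2,-,-,-] (faults so far: 1)
  step 2: ref 6 -> FAULT, frames=[2,6,-,-] (faults so far: 2)
  step 3: ref 6 -> HIT, frames=[2,6,-,-] (faults so far: 2)
  step 4: ref 1 -> FAULT, frames=[2,6,1,-] (faults so far: 3)
  step 5: ref 6 -> HIT, frames=[2,6,1,-] (faults so far: 3)
  step 6: ref 3 -> FAULT, frames=[2,6,1,3] (faults so far: 4)
  step 7: ref 3 -> HIT, frames=[2,6,1,3] (faults so far: 4)
  step 8: ref 3 -> HIT, frames=[2,6,1,3] (faults so far: 4)
  step 9: ref 3 -> HIT, frames=[2,6,1,3] (faults so far: 4)
  step 10: ref 4 -> FAULT, evict 1, frames=[2,6,4,3] (faults so far: 5)
  step 11: ref 2 -> HIT, frames=[2,6,4,3] (faults so far: 5)
  step 12: ref 2 -> HIT, frames=[2,6,4,3] (faults so far: 5)
  Optimal total faults: 5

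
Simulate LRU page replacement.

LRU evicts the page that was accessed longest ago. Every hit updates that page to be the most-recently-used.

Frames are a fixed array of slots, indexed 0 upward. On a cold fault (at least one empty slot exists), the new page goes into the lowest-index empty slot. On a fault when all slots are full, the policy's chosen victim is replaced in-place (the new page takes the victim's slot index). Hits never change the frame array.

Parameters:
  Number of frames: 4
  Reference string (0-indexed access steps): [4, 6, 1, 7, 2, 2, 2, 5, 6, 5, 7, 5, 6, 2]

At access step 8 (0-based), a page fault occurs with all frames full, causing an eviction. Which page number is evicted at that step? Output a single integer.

Answer: 1

Derivation:
Step 0: ref 4 -> FAULT, frames=[4,-,-,-]
Step 1: ref 6 -> FAULT, frames=[4,6,-,-]
Step 2: ref 1 -> FAULT, frames=[4,6,1,-]
Step 3: ref 7 -> FAULT, frames=[4,6,1,7]
Step 4: ref 2 -> FAULT, evict 4, frames=[2,6,1,7]
Step 5: ref 2 -> HIT, frames=[2,6,1,7]
Step 6: ref 2 -> HIT, frames=[2,6,1,7]
Step 7: ref 5 -> FAULT, evict 6, frames=[2,5,1,7]
Step 8: ref 6 -> FAULT, evict 1, frames=[2,5,6,7]
At step 8: evicted page 1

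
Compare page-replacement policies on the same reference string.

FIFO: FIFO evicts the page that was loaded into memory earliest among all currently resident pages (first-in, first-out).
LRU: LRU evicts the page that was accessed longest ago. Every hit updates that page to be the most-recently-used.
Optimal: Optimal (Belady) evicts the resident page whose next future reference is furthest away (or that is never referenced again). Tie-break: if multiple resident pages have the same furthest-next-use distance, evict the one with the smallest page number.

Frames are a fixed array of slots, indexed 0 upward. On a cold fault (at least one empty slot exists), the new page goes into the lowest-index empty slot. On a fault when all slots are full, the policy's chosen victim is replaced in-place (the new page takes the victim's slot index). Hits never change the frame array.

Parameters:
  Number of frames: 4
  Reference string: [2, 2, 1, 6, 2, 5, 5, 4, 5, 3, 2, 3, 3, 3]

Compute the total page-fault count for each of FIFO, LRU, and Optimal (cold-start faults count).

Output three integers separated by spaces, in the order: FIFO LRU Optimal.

--- FIFO ---
  step 0: ref 2 -> FAULT, frames=[2,-,-,-] (faults so far: 1)
  step 1: ref 2 -> HIT, frames=[2,-,-,-] (faults so far: 1)
  step 2: ref 1 -> FAULT, frames=[2,1,-,-] (faults so far: 2)
  step 3: ref 6 -> FAULT, frames=[2,1,6,-] (faults so far: 3)
  step 4: ref 2 -> HIT, frames=[2,1,6,-] (faults so far: 3)
  step 5: ref 5 -> FAULT, frames=[2,1,6,5] (faults so far: 4)
  step 6: ref 5 -> HIT, frames=[2,1,6,5] (faults so far: 4)
  step 7: ref 4 -> FAULT, evict 2, frames=[4,1,6,5] (faults so far: 5)
  step 8: ref 5 -> HIT, frames=[4,1,6,5] (faults so far: 5)
  step 9: ref 3 -> FAULT, evict 1, frames=[4,3,6,5] (faults so far: 6)
  step 10: ref 2 -> FAULT, evict 6, frames=[4,3,2,5] (faults so far: 7)
  step 11: ref 3 -> HIT, frames=[4,3,2,5] (faults so far: 7)
  step 12: ref 3 -> HIT, frames=[4,3,2,5] (faults so far: 7)
  step 13: ref 3 -> HIT, frames=[4,3,2,5] (faults so far: 7)
  FIFO total faults: 7
--- LRU ---
  step 0: ref 2 -> FAULT, frames=[2,-,-,-] (faults so far: 1)
  step 1: ref 2 -> HIT, frames=[2,-,-,-] (faults so far: 1)
  step 2: ref 1 -> FAULT, frames=[2,1,-,-] (faults so far: 2)
  step 3: ref 6 -> FAULT, frames=[2,1,6,-] (faults so far: 3)
  step 4: ref 2 -> HIT, frames=[2,1,6,-] (faults so far: 3)
  step 5: ref 5 -> FAULT, frames=[2,1,6,5] (faults so far: 4)
  step 6: ref 5 -> HIT, frames=[2,1,6,5] (faults so far: 4)
  step 7: ref 4 -> FAULT, evict 1, frames=[2,4,6,5] (faults so far: 5)
  step 8: ref 5 -> HIT, frames=[2,4,6,5] (faults so far: 5)
  step 9: ref 3 -> FAULT, evict 6, frames=[2,4,3,5] (faults so far: 6)
  step 10: ref 2 -> HIT, frames=[2,4,3,5] (faults so far: 6)
  step 11: ref 3 -> HIT, frames=[2,4,3,5] (faults so far: 6)
  step 12: ref 3 -> HIT, frames=[2,4,3,5] (faults so far: 6)
  step 13: ref 3 -> HIT, frames=[2,4,3,5] (faults so far: 6)
  LRU total faults: 6
--- Optimal ---
  step 0: ref 2 -> FAULT, frames=[2,-,-,-] (faults so far: 1)
  step 1: ref 2 -> HIT, frames=[2,-,-,-] (faults so far: 1)
  step 2: ref 1 -> FAULT, frames=[2,1,-,-] (faults so far: 2)
  step 3: ref 6 -> FAULT, frames=[2,1,6,-] (faults so far: 3)
  step 4: ref 2 -> HIT, frames=[2,1,6,-] (faults so far: 3)
  step 5: ref 5 -> FAULT, frames=[2,1,6,5] (faults so far: 4)
  step 6: ref 5 -> HIT, frames=[2,1,6,5] (faults so far: 4)
  step 7: ref 4 -> FAULT, evict 1, frames=[2,4,6,5] (faults so far: 5)
  step 8: ref 5 -> HIT, frames=[2,4,6,5] (faults so far: 5)
  step 9: ref 3 -> FAULT, evict 4, frames=[2,3,6,5] (faults so far: 6)
  step 10: ref 2 -> HIT, frames=[2,3,6,5] (faults so far: 6)
  step 11: ref 3 -> HIT, frames=[2,3,6,5] (faults so far: 6)
  step 12: ref 3 -> HIT, frames=[2,3,6,5] (faults so far: 6)
  step 13: ref 3 -> HIT, frames=[2,3,6,5] (faults so far: 6)
  Optimal total faults: 6

Answer: 7 6 6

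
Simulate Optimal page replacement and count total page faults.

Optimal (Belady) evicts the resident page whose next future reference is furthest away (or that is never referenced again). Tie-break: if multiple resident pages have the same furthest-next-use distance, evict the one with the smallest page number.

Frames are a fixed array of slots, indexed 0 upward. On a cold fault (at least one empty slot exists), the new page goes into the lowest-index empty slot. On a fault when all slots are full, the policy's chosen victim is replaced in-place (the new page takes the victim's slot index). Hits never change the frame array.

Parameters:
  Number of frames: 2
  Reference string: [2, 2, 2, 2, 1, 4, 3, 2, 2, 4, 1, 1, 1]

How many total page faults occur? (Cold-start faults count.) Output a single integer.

Answer: 6

Derivation:
Step 0: ref 2 → FAULT, frames=[2,-]
Step 1: ref 2 → HIT, frames=[2,-]
Step 2: ref 2 → HIT, frames=[2,-]
Step 3: ref 2 → HIT, frames=[2,-]
Step 4: ref 1 → FAULT, frames=[2,1]
Step 5: ref 4 → FAULT (evict 1), frames=[2,4]
Step 6: ref 3 → FAULT (evict 4), frames=[2,3]
Step 7: ref 2 → HIT, frames=[2,3]
Step 8: ref 2 → HIT, frames=[2,3]
Step 9: ref 4 → FAULT (evict 2), frames=[4,3]
Step 10: ref 1 → FAULT (evict 3), frames=[4,1]
Step 11: ref 1 → HIT, frames=[4,1]
Step 12: ref 1 → HIT, frames=[4,1]
Total faults: 6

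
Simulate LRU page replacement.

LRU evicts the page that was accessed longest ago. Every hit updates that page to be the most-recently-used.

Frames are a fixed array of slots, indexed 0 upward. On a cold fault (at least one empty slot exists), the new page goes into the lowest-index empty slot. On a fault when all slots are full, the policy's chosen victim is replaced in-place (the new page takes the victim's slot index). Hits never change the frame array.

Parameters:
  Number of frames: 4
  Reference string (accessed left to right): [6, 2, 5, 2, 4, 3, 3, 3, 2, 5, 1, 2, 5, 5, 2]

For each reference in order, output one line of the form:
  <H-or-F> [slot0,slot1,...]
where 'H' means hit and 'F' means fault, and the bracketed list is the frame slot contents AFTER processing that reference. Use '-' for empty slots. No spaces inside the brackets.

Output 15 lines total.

F [6,-,-,-]
F [6,2,-,-]
F [6,2,5,-]
H [6,2,5,-]
F [6,2,5,4]
F [3,2,5,4]
H [3,2,5,4]
H [3,2,5,4]
H [3,2,5,4]
H [3,2,5,4]
F [3,2,5,1]
H [3,2,5,1]
H [3,2,5,1]
H [3,2,5,1]
H [3,2,5,1]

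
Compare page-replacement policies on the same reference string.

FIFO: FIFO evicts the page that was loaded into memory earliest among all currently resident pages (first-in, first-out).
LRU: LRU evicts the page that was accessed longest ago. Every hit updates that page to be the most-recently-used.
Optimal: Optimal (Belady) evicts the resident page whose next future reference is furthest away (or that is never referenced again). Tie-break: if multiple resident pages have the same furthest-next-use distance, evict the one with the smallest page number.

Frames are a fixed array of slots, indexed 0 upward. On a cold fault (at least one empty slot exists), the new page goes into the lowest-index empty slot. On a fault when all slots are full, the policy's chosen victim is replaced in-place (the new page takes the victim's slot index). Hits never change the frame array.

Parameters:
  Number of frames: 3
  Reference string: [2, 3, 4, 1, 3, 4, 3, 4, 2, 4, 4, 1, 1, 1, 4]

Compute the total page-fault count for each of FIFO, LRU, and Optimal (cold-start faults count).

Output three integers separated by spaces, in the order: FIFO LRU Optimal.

--- FIFO ---
  step 0: ref 2 -> FAULT, frames=[2,-,-] (faults so far: 1)
  step 1: ref 3 -> FAULT, frames=[2,3,-] (faults so far: 2)
  step 2: ref 4 -> FAULT, frames=[2,3,4] (faults so far: 3)
  step 3: ref 1 -> FAULT, evict 2, frames=[1,3,4] (faults so far: 4)
  step 4: ref 3 -> HIT, frames=[1,3,4] (faults so far: 4)
  step 5: ref 4 -> HIT, frames=[1,3,4] (faults so far: 4)
  step 6: ref 3 -> HIT, frames=[1,3,4] (faults so far: 4)
  step 7: ref 4 -> HIT, frames=[1,3,4] (faults so far: 4)
  step 8: ref 2 -> FAULT, evict 3, frames=[1,2,4] (faults so far: 5)
  step 9: ref 4 -> HIT, frames=[1,2,4] (faults so far: 5)
  step 10: ref 4 -> HIT, frames=[1,2,4] (faults so far: 5)
  step 11: ref 1 -> HIT, frames=[1,2,4] (faults so far: 5)
  step 12: ref 1 -> HIT, frames=[1,2,4] (faults so far: 5)
  step 13: ref 1 -> HIT, frames=[1,2,4] (faults so far: 5)
  step 14: ref 4 -> HIT, frames=[1,2,4] (faults so far: 5)
  FIFO total faults: 5
--- LRU ---
  step 0: ref 2 -> FAULT, frames=[2,-,-] (faults so far: 1)
  step 1: ref 3 -> FAULT, frames=[2,3,-] (faults so far: 2)
  step 2: ref 4 -> FAULT, frames=[2,3,4] (faults so far: 3)
  step 3: ref 1 -> FAULT, evict 2, frames=[1,3,4] (faults so far: 4)
  step 4: ref 3 -> HIT, frames=[1,3,4] (faults so far: 4)
  step 5: ref 4 -> HIT, frames=[1,3,4] (faults so far: 4)
  step 6: ref 3 -> HIT, frames=[1,3,4] (faults so far: 4)
  step 7: ref 4 -> HIT, frames=[1,3,4] (faults so far: 4)
  step 8: ref 2 -> FAULT, evict 1, frames=[2,3,4] (faults so far: 5)
  step 9: ref 4 -> HIT, frames=[2,3,4] (faults so far: 5)
  step 10: ref 4 -> HIT, frames=[2,3,4] (faults so far: 5)
  step 11: ref 1 -> FAULT, evict 3, frames=[2,1,4] (faults so far: 6)
  step 12: ref 1 -> HIT, frames=[2,1,4] (faults so far: 6)
  step 13: ref 1 -> HIT, frames=[2,1,4] (faults so far: 6)
  step 14: ref 4 -> HIT, frames=[2,1,4] (faults so far: 6)
  LRU total faults: 6
--- Optimal ---
  step 0: ref 2 -> FAULT, frames=[2,-,-] (faults so far: 1)
  step 1: ref 3 -> FAULT, frames=[2,3,-] (faults so far: 2)
  step 2: ref 4 -> FAULT, frames=[2,3,4] (faults so far: 3)
  step 3: ref 1 -> FAULT, evict 2, frames=[1,3,4] (faults so far: 4)
  step 4: ref 3 -> HIT, frames=[1,3,4] (faults so far: 4)
  step 5: ref 4 -> HIT, frames=[1,3,4] (faults so far: 4)
  step 6: ref 3 -> HIT, frames=[1,3,4] (faults so far: 4)
  step 7: ref 4 -> HIT, frames=[1,3,4] (faults so far: 4)
  step 8: ref 2 -> FAULT, evict 3, frames=[1,2,4] (faults so far: 5)
  step 9: ref 4 -> HIT, frames=[1,2,4] (faults so far: 5)
  step 10: ref 4 -> HIT, frames=[1,2,4] (faults so far: 5)
  step 11: ref 1 -> HIT, frames=[1,2,4] (faults so far: 5)
  step 12: ref 1 -> HIT, frames=[1,2,4] (faults so far: 5)
  step 13: ref 1 -> HIT, frames=[1,2,4] (faults so far: 5)
  step 14: ref 4 -> HIT, frames=[1,2,4] (faults so far: 5)
  Optimal total faults: 5

Answer: 5 6 5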